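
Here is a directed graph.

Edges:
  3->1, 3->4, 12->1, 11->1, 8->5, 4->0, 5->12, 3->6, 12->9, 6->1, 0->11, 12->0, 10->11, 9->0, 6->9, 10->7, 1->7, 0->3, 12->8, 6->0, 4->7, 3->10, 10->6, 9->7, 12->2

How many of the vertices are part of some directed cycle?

A vertex is on a directed cycle iff it belongs to a strongly connected component of size ≥ 2 (or has a self-loop).
The vertices on cycles are {0, 3, 4, 5, 6, 8, 9, 10, 12} — 9 in total.

9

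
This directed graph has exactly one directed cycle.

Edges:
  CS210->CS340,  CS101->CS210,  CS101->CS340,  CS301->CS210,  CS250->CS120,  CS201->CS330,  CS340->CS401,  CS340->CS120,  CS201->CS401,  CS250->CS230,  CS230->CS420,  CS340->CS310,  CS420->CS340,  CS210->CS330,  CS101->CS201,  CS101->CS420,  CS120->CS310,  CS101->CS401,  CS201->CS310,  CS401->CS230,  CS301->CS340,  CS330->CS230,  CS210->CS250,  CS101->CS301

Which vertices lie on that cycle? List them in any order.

DFS with gray/black marking from CS340:
CS340 gray
  CS310 gray
  CS310 black
  CS401 gray
    CS230 gray
      CS420 gray
        CS420→CS340: CS340 is gray → back edge
Back edge closes the cycle CS340 → CS401 → CS230 → CS420 → CS340; its vertices are {CS230, CS340, CS401, CS420}.

CS230, CS340, CS401, CS420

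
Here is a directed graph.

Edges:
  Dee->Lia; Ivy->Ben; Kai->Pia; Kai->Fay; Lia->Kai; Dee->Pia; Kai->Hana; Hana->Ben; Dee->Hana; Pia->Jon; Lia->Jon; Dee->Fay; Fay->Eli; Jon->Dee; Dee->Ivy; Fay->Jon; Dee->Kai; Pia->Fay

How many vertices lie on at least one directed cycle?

6

A vertex is on a directed cycle iff it belongs to a strongly connected component of size ≥ 2 (or has a self-loop).
The vertices on cycles are {Dee, Fay, Jon, Kai, Lia, Pia} — 6 in total.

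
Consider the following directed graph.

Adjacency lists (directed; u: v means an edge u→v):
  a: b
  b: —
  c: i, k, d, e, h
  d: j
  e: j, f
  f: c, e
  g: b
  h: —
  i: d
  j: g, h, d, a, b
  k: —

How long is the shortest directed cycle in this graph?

2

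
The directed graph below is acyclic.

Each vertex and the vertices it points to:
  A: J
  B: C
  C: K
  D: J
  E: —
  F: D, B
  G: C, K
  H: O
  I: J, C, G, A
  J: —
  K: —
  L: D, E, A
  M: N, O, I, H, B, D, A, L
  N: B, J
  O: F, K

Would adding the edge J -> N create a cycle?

Yes

Adding J→N creates a cycle iff N can already reach J.
Path from N: N → J.
So N → … → J → N is a cycle.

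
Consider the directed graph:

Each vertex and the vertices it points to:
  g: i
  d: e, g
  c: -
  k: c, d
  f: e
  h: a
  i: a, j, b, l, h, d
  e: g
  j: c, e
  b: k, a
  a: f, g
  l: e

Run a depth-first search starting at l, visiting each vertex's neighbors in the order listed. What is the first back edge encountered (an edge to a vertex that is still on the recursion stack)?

f->e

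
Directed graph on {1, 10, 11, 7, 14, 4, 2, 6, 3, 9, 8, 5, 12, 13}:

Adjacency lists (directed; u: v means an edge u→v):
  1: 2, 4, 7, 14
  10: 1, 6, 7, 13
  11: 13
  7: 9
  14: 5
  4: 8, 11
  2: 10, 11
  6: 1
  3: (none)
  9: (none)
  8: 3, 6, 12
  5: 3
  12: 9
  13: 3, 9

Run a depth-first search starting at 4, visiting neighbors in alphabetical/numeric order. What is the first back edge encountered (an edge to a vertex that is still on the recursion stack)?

10→1

DFS from 4 (visiting neighbors in alphabetical/numeric order); mark gray on enter, black on exit:
4 gray
  8 gray
    3 gray
    3 black
    6 gray
      1 gray
        2 gray
          10 gray
            10→1: 1 is gray → back edge
First back edge: 10 → 1.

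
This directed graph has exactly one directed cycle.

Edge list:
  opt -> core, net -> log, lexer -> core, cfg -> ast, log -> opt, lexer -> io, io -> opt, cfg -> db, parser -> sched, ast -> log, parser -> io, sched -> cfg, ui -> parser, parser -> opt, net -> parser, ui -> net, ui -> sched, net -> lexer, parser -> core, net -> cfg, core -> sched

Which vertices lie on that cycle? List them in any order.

DFS with gray/black marking from cfg:
cfg gray
  ast gray
    log gray
      opt gray
        core gray
          sched gray
            sched→cfg: cfg is gray → back edge
Back edge closes the cycle cfg → ast → log → opt → core → sched → cfg; its vertices are {ast, cfg, log, opt, core, sched}.

ast, cfg, log, opt, core, sched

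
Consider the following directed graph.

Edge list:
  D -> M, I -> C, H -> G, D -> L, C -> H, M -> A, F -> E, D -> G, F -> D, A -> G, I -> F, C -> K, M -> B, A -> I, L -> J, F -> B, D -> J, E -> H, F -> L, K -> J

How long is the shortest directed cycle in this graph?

For each vertex v, BFS finds the shortest path from v back to v.
The shortest such closed walk is A → I → F → D → M → A, length 5.

5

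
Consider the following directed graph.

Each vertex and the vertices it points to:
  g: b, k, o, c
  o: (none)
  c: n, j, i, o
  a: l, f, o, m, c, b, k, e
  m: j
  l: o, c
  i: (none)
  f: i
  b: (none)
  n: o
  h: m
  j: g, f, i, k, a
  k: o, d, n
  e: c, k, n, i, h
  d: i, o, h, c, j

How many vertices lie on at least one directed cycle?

10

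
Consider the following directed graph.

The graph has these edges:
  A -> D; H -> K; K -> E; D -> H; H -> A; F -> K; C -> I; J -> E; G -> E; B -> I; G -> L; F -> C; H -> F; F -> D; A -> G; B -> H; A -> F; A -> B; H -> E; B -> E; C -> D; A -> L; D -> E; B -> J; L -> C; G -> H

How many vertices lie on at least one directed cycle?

A vertex is on a directed cycle iff it belongs to a strongly connected component of size ≥ 2 (or has a self-loop).
The vertices on cycles are {A, B, C, D, F, G, H, L} — 8 in total.

8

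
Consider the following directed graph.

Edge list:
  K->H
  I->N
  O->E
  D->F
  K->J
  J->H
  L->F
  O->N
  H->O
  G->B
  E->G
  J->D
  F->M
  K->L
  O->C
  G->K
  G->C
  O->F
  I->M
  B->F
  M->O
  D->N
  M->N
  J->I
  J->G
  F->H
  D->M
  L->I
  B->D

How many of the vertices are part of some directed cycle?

12

A vertex is on a directed cycle iff it belongs to a strongly connected component of size ≥ 2 (or has a self-loop).
The vertices on cycles are {B, D, E, F, G, H, I, J, K, L, M, O} — 12 in total.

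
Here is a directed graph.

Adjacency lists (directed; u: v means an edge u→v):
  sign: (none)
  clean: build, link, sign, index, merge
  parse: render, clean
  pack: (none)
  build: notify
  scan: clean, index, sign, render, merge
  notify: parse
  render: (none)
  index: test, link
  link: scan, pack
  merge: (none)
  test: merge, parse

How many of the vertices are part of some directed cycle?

A vertex is on a directed cycle iff it belongs to a strongly connected component of size ≥ 2 (or has a self-loop).
The vertices on cycles are {link, scan, test, build, clean, index, parse, notify} — 8 in total.

8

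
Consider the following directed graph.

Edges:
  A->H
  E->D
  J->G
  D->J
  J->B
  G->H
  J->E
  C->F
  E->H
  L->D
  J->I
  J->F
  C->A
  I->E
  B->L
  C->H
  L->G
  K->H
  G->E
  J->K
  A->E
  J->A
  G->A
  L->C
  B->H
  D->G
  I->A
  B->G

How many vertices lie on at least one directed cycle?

9

A vertex is on a directed cycle iff it belongs to a strongly connected component of size ≥ 2 (or has a self-loop).
The vertices on cycles are {A, B, C, D, E, G, I, J, L} — 9 in total.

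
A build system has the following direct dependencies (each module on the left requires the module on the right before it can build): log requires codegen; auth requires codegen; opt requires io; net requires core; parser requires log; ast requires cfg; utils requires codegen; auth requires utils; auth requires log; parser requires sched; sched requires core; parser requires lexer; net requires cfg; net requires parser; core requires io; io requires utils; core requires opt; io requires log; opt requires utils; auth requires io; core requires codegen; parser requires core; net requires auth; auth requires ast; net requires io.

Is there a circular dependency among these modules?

No

DFS with white/gray/black marking, starting from codegen:
codegen gray
codegen black
opt gray
  utils gray
    utils→codegen: codegen black — skip
  utils black
  io gray
    log gray
      log→codegen: codegen black — skip
    log black
    io→utils: utils black — skip
  io black
opt black
lexer gray
lexer black
cfg gray
cfg black
core gray
  core→opt: opt black — skip
  core→io: io black — skip
  core→codegen: codegen black — skip
core black
auth gray
  auth→codegen: codegen black — skip
  auth→log: log black — skip
  auth→utils: utils black — skip
  auth→io: io black — skip
  ast gray
    ast→cfg: cfg black — skip
  ast black
auth black
parser gray
  sched gray
    sched→core: core black — skip
  sched black
  parser→lexer: lexer black — skip
  parser→core: core black — skip
  parser→log: log black — skip
parser black
net gray
  net→cfg: cfg black — skip
  net→parser: parser black — skip
  net→io: io black — skip
  net→core: core black — skip
  net→auth: auth black — skip
net black
Every edge goes to a white or black vertex — no back edge, so the graph is acyclic.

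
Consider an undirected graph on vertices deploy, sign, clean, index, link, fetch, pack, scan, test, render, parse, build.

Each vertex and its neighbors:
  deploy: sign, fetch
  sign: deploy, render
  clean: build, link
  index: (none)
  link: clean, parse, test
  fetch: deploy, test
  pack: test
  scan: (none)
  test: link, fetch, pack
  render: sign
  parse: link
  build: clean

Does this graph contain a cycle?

No

DFS, tracking each vertex's parent; an edge to a visited non-parent vertex closes a cycle.
Start from pack:
visit pack (parent –)
  visit test (parent pack)
    visit link (parent test)
      visit clean (parent link)
        visit build (parent clean)
          build–clean: parent, skip
        clean–link: parent, skip
      visit parse (parent link)
        parse–link: parent, skip
      link–test: parent, skip
    visit fetch (parent test)
      visit deploy (parent fetch)
        visit sign (parent deploy)
          sign–deploy: parent, skip
          visit render (parent sign)
            render–sign: parent, skip
        deploy–fetch: parent, skip
      fetch–test: parent, skip
    test–pack: parent, skip
visit index (parent –)
visit scan (parent –)
No non-parent visited neighbor found — the graph is a forest.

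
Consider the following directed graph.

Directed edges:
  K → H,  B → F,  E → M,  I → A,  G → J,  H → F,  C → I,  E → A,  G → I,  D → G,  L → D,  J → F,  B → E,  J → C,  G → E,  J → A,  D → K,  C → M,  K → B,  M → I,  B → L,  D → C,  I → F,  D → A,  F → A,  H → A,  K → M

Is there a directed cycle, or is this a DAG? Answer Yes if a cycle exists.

Yes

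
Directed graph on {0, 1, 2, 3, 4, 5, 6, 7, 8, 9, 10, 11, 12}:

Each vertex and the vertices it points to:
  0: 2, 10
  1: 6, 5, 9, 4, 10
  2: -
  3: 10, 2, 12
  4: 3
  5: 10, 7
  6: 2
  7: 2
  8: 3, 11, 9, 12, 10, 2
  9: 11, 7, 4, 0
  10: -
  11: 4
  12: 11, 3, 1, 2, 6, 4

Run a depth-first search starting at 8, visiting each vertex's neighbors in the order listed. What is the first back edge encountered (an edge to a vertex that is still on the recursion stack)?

DFS from 8 (visiting each vertex's neighbors in the order listed); mark gray on enter, black on exit:
8 gray
  3 gray
    10 gray
    10 black
    2 gray
    2 black
    12 gray
      11 gray
        4 gray
          4→3: 3 is gray → back edge
First back edge: 4 → 3.

4→3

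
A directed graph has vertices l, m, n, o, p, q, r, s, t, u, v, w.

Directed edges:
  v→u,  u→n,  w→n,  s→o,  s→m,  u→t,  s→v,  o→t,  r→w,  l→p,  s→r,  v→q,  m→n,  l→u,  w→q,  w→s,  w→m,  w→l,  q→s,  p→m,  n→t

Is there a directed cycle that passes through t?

No

t lies on a cycle iff there is a path from t back to itself.
Exploring from t, it never reaches itself; equivalently, its strongly connected component is a singleton.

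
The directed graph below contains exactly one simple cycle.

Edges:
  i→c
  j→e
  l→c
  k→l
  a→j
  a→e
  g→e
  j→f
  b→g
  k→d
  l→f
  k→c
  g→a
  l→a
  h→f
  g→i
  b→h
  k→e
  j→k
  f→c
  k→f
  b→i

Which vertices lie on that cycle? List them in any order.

a, j, k, l

DFS with gray/black marking from a:
a gray
  j gray
    e gray
    e black
    k gray
      l gray
        c gray
        c black
        f gray
          f→c: c black — skip
        f black
        l→a: a is gray → back edge
Back edge closes the cycle a → j → k → l → a; its vertices are {a, j, k, l}.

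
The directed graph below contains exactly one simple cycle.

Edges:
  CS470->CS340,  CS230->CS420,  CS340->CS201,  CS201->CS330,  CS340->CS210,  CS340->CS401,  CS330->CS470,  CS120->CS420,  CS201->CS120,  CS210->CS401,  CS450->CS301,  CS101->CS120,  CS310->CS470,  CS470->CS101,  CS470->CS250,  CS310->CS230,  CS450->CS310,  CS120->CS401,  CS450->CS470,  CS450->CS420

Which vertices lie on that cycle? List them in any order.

DFS with gray/black marking from CS470:
CS470 gray
  CS101 gray
    CS120 gray
      CS420 gray
      CS420 black
      CS401 gray
      CS401 black
    CS120 black
  CS101 black
  CS250 gray
  CS250 black
  CS340 gray
    CS210 gray
      CS210→CS401: CS401 black — skip
    CS210 black
    CS340→CS401: CS401 black — skip
    CS201 gray
      CS201→CS120: CS120 black — skip
      CS330 gray
        CS330→CS470: CS470 is gray → back edge
Back edge closes the cycle CS470 → CS340 → CS201 → CS330 → CS470; its vertices are {CS201, CS330, CS340, CS470}.

CS201, CS330, CS340, CS470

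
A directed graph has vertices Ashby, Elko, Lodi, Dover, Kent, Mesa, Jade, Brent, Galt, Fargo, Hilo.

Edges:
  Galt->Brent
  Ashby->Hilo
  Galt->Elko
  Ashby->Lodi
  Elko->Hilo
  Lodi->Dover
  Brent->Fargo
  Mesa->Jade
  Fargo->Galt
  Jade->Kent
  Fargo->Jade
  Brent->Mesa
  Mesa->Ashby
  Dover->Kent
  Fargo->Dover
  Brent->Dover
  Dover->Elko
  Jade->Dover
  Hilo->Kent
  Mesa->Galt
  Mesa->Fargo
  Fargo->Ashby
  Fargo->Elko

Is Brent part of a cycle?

Yes

Brent is on a cycle iff Brent can reach itself via ≥1 edge.
Brent → Fargo → Galt → Brent — yes.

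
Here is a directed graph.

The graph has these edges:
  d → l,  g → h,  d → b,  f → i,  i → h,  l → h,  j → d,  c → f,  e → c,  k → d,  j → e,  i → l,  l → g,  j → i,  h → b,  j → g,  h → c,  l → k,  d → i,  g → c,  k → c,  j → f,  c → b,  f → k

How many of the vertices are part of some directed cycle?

A vertex is on a directed cycle iff it belongs to a strongly connected component of size ≥ 2 (or has a self-loop).
The vertices on cycles are {c, d, f, g, h, i, k, l} — 8 in total.

8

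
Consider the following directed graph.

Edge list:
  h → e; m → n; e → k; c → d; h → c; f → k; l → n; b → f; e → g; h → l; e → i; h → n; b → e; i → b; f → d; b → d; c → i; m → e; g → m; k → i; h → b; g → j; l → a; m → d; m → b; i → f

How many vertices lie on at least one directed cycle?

A vertex is on a directed cycle iff it belongs to a strongly connected component of size ≥ 2 (or has a self-loop).
The vertices on cycles are {b, e, f, g, i, k, m} — 7 in total.

7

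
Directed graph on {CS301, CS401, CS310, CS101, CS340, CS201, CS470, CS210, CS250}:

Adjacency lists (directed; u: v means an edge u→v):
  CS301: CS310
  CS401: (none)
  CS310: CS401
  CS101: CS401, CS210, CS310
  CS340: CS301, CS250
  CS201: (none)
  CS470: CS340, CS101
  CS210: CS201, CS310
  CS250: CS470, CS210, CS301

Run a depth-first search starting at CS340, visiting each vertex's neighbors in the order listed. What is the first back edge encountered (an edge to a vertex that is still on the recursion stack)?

CS470→CS340

DFS from CS340 (visiting each vertex's neighbors in the order listed); mark gray on enter, black on exit:
CS340 gray
  CS301 gray
    CS310 gray
      CS401 gray
      CS401 black
    CS310 black
  CS301 black
  CS250 gray
    CS470 gray
      CS470→CS340: CS340 is gray → back edge
First back edge: CS470 → CS340.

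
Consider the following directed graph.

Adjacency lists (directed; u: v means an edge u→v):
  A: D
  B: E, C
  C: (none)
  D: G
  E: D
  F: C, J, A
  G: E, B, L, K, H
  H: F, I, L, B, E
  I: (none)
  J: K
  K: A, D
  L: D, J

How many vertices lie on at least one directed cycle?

A vertex is on a directed cycle iff it belongs to a strongly connected component of size ≥ 2 (or has a self-loop).
The vertices on cycles are {A, B, D, E, F, G, H, J, K, L} — 10 in total.

10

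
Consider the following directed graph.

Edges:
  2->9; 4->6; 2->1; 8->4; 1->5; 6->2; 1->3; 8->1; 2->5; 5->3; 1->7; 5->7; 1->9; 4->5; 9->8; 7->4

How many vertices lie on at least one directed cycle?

A vertex is on a directed cycle iff it belongs to a strongly connected component of size ≥ 2 (or has a self-loop).
The vertices on cycles are {1, 2, 4, 5, 6, 7, 8, 9} — 8 in total.

8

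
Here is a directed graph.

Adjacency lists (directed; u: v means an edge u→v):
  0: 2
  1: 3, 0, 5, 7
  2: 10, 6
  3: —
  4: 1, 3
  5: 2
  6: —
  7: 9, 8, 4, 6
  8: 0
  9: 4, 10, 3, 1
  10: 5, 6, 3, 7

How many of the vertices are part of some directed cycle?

A vertex is on a directed cycle iff it belongs to a strongly connected component of size ≥ 2 (or has a self-loop).
The vertices on cycles are {0, 1, 2, 4, 5, 7, 8, 9, 10} — 9 in total.

9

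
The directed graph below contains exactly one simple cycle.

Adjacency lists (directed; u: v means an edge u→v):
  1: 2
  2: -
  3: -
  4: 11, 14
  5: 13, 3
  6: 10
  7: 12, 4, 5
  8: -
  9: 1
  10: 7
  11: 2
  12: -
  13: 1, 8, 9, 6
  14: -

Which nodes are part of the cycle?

5, 6, 7, 10, 13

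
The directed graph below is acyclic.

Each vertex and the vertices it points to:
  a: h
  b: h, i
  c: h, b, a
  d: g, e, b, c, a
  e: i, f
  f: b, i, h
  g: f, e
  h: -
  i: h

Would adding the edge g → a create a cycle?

No

Adding g→a creates a cycle iff a can already reach g.
Explore from a: no path reaches g. The graph stays acyclic.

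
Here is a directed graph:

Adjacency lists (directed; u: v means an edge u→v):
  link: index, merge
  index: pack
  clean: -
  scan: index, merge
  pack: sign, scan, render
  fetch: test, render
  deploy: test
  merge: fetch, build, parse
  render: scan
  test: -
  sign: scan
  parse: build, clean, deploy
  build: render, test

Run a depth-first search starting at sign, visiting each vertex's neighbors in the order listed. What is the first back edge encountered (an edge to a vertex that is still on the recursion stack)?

DFS from sign (visiting each vertex's neighbors in the order listed); mark gray on enter, black on exit:
sign gray
  scan gray
    index gray
      pack gray
        pack→sign: sign is gray → back edge
First back edge: pack → sign.

pack->sign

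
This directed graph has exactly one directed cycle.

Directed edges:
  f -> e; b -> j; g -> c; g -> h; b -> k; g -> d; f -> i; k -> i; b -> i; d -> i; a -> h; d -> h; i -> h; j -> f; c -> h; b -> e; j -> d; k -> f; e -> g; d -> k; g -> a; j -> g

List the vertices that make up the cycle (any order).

d, e, f, g, k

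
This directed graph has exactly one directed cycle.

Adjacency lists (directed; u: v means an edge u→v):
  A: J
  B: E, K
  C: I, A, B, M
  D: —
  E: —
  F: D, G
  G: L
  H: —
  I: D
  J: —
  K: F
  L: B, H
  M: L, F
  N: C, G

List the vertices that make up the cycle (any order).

DFS with gray/black marking from B:
B gray
  E gray
  E black
  K gray
    F gray
      D gray
      D black
      G gray
        L gray
          L→B: B is gray → back edge
Back edge closes the cycle B → K → F → G → L → B; its vertices are {B, F, G, K, L}.

B, F, G, K, L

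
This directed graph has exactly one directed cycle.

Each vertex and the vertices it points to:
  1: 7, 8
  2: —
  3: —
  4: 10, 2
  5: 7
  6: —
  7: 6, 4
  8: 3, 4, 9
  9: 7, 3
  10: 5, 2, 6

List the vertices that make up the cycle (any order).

DFS with gray/black marking from 4:
4 gray
  10 gray
    5 gray
      7 gray
        6 gray
        6 black
        7→4: 4 is gray → back edge
Back edge closes the cycle 4 → 10 → 5 → 7 → 4; its vertices are {4, 5, 7, 10}.

4, 5, 7, 10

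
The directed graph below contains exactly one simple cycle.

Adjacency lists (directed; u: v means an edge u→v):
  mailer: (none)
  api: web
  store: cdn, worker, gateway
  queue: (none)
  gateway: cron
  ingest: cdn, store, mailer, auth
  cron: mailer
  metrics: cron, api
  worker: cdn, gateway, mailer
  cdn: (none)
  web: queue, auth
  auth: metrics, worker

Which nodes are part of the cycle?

api, web, auth, metrics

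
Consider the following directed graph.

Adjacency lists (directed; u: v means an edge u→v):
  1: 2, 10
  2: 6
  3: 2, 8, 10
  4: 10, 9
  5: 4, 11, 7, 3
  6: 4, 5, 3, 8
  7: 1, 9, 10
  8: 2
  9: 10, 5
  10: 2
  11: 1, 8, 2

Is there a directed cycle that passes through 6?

6 is on a cycle iff 6 can reach itself via ≥1 edge.
6 → 3 → 2 → 6 — yes.

Yes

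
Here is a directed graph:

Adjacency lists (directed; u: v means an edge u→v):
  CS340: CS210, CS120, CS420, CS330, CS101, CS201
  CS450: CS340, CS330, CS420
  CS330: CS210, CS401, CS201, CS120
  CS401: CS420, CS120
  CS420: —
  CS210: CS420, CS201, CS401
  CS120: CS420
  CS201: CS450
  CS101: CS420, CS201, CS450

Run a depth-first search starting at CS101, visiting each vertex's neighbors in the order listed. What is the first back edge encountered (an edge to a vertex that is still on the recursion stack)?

DFS from CS101 (visiting each vertex's neighbors in the order listed); mark gray on enter, black on exit:
CS101 gray
  CS420 gray
  CS420 black
  CS201 gray
    CS450 gray
      CS340 gray
        CS210 gray
          CS210→CS420: CS420 black — skip
          CS210→CS201: CS201 is gray → back edge
First back edge: CS210 → CS201.

CS210->CS201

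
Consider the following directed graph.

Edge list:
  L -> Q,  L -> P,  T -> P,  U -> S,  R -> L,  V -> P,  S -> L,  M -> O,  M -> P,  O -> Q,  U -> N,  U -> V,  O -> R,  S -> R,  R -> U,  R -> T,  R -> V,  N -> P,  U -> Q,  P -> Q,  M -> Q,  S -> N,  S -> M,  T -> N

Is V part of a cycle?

No

V lies on a cycle iff there is a path from V back to itself.
Exploring from V, it never reaches itself; equivalently, its strongly connected component is a singleton.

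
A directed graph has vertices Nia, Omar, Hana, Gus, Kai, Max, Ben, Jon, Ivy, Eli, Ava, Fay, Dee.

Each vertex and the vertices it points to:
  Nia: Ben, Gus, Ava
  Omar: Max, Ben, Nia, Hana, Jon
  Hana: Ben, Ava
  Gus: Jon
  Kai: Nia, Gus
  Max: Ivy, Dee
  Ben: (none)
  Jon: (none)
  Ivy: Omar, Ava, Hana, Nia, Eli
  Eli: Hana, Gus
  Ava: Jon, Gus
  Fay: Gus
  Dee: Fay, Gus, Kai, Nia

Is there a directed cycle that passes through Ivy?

Yes

Ivy is on a cycle iff Ivy can reach itself via ≥1 edge.
Ivy → Omar → Max → Ivy — yes.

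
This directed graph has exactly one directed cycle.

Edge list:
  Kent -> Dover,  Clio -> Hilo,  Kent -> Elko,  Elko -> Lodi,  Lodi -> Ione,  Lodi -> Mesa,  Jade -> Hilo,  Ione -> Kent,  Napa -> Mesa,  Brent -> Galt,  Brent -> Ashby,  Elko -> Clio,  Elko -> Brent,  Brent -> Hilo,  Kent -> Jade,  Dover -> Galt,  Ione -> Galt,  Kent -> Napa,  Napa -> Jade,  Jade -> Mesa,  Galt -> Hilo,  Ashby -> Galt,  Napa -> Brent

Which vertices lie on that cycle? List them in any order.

DFS with gray/black marking from Kent:
Kent gray
  Elko gray
    Brent gray
      Ashby gray
        Galt gray
          Hilo gray
          Hilo black
        Galt black
      Ashby black
      Brent→Galt: Galt black — skip
      Brent→Hilo: Hilo black — skip
    Brent black
    Clio gray
      Clio→Hilo: Hilo black — skip
    Clio black
    Lodi gray
      Ione gray
        Ione→Kent: Kent is gray → back edge
Back edge closes the cycle Kent → Elko → Lodi → Ione → Kent; its vertices are {Elko, Ione, Kent, Lodi}.

Elko, Ione, Kent, Lodi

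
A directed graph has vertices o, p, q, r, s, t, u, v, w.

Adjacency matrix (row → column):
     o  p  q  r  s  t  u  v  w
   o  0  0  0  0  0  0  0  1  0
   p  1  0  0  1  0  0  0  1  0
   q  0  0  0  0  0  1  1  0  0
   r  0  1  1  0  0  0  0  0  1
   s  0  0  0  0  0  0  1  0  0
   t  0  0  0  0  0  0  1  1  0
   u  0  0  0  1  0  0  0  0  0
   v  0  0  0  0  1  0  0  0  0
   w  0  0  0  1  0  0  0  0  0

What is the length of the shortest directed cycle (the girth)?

For each vertex v, BFS finds the shortest path from v back to v.
The shortest such closed walk is r → p → r, length 2.

2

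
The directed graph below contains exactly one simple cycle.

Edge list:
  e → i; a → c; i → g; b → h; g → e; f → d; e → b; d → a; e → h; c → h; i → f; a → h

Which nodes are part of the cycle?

e, g, i

DFS with gray/black marking from i:
i gray
  f gray
    d gray
      a gray
        c gray
          h gray
          h black
        c black
        a→h: h black — skip
      a black
    d black
  f black
  g gray
    e gray
      e→h: h black — skip
      b gray
        b→h: h black — skip
      b black
      e→i: i is gray → back edge
Back edge closes the cycle i → g → e → i; its vertices are {e, g, i}.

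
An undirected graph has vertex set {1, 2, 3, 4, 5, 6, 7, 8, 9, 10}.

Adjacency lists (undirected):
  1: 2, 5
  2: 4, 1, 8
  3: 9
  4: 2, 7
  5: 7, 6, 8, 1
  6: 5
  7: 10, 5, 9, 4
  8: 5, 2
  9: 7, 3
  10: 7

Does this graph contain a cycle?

Yes

DFS, tracking each vertex's parent; an edge to a visited non-parent vertex closes a cycle.
Start from 7:
visit 7 (parent –)
  visit 10 (parent 7)
    10–7: parent, skip
  visit 5 (parent 7)
    5–7: parent, skip
    visit 6 (parent 5)
      6–5: parent, skip
    visit 8 (parent 5)
      8–5: parent, skip
      visit 2 (parent 8)
        visit 4 (parent 2)
          4–2: parent, skip
          4–7: 7 visited and ≠ parent → cycle
Cycle: 7 – 5 – 8 – 2 – 4 – 7.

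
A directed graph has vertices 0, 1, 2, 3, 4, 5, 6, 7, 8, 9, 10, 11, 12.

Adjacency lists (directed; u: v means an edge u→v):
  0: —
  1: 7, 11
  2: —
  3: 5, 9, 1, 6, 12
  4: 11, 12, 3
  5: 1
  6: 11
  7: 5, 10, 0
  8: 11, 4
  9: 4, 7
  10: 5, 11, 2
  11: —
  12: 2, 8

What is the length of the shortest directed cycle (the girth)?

3

For each vertex v, BFS finds the shortest path from v back to v.
The shortest such closed walk is 3 → 9 → 4 → 3, length 3.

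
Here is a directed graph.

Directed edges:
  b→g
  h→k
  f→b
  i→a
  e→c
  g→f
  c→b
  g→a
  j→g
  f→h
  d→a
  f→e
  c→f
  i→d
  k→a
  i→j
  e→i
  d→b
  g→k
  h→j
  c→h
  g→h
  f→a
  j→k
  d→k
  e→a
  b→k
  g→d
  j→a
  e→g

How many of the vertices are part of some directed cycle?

9

A vertex is on a directed cycle iff it belongs to a strongly connected component of size ≥ 2 (or has a self-loop).
The vertices on cycles are {b, c, d, e, f, g, h, i, j} — 9 in total.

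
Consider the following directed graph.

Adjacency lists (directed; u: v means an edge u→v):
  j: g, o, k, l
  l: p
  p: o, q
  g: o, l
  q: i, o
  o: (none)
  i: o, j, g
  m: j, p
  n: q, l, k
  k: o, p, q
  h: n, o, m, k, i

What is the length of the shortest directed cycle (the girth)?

4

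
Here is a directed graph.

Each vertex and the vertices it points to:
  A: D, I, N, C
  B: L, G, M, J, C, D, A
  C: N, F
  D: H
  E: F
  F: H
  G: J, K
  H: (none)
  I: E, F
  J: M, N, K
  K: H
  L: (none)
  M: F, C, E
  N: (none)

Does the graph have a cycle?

No

DFS with white/gray/black marking, starting from E:
E gray
  F gray
    H gray
    H black
  F black
E black
A gray
  D gray
    D→H: H black — skip
  D black
  I gray
    I→E: E black — skip
    I→F: F black — skip
  I black
  N gray
  N black
  C gray
    C→N: N black — skip
    C→F: F black — skip
  C black
A black
B gray
  L gray
  L black
  G gray
    J gray
      M gray
        M→F: F black — skip
        M→C: C black — skip
        M→E: E black — skip
      M black
      J→N: N black — skip
      K gray
        K→H: H black — skip
      K black
    J black
    G→K: K black — skip
  G black
  B→M: M black — skip
  B→J: J black — skip
  B→C: C black — skip
  B→D: D black — skip
  B→A: A black — skip
B black
Every edge goes to a white or black vertex — no back edge, so the graph is acyclic.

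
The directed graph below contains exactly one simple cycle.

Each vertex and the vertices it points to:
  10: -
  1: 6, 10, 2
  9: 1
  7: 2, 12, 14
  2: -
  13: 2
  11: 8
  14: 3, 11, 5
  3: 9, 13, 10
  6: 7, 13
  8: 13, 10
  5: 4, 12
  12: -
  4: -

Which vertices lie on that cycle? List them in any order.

DFS with gray/black marking from 7:
7 gray
  2 gray
  2 black
  12 gray
  12 black
  14 gray
    3 gray
      9 gray
        1 gray
          6 gray
            6→7: 7 is gray → back edge
Back edge closes the cycle 7 → 14 → 3 → 9 → 1 → 6 → 7; its vertices are {1, 3, 6, 7, 9, 14}.

1, 3, 6, 7, 9, 14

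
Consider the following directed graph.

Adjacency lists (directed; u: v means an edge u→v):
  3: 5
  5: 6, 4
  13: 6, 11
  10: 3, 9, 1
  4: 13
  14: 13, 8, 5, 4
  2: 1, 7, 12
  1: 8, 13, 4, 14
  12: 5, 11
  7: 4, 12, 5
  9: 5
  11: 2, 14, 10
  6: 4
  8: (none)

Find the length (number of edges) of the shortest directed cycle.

3

For each vertex v, BFS finds the shortest path from v back to v.
The shortest such closed walk is 11 → 14 → 13 → 11, length 3.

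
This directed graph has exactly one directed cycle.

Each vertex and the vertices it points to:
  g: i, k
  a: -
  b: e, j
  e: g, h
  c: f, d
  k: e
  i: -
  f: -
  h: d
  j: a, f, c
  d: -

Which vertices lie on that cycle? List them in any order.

e, g, k

DFS with gray/black marking from e:
e gray
  g gray
    i gray
    i black
    k gray
      k→e: e is gray → back edge
Back edge closes the cycle e → g → k → e; its vertices are {e, g, k}.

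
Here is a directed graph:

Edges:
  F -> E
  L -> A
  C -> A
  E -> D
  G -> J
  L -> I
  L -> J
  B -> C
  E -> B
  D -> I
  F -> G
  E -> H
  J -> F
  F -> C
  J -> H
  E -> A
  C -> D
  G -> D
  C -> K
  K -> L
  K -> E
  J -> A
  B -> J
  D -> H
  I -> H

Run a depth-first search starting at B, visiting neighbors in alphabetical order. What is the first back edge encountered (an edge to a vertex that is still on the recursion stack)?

DFS from B (visiting neighbors in alphabetical order); mark gray on enter, black on exit:
B gray
  C gray
    A gray
    A black
    D gray
      H gray
      H black
      I gray
        I→H: H black — skip
      I black
    D black
    K gray
      E gray
        E→A: A black — skip
        E→B: B is gray → back edge
First back edge: E → B.

E→B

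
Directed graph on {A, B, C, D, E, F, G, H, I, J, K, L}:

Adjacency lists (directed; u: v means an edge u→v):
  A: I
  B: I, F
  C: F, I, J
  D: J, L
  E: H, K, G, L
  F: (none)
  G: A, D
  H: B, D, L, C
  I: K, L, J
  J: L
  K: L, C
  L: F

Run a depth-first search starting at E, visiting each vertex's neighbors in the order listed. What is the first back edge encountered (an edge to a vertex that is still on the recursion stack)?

DFS from E (visiting each vertex's neighbors in the order listed); mark gray on enter, black on exit:
E gray
  H gray
    B gray
      I gray
        K gray
          L gray
            F gray
            F black
          L black
          C gray
            C→F: F black — skip
            C→I: I is gray → back edge
First back edge: C → I.

C→I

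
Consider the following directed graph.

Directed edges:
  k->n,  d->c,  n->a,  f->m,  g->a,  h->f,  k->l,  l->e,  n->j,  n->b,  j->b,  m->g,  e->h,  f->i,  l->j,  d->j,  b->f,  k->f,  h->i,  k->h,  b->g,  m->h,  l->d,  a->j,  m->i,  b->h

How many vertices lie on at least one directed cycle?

7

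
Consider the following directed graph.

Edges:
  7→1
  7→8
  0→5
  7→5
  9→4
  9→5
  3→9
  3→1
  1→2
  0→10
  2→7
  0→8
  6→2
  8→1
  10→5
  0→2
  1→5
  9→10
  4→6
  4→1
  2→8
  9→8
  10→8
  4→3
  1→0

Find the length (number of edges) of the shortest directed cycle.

3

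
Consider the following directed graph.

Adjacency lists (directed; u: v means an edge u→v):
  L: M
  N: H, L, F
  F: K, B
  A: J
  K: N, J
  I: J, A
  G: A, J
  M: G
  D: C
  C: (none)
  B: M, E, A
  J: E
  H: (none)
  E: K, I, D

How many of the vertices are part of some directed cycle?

11

A vertex is on a directed cycle iff it belongs to a strongly connected component of size ≥ 2 (or has a self-loop).
The vertices on cycles are {A, B, E, F, G, I, J, K, L, M, N} — 11 in total.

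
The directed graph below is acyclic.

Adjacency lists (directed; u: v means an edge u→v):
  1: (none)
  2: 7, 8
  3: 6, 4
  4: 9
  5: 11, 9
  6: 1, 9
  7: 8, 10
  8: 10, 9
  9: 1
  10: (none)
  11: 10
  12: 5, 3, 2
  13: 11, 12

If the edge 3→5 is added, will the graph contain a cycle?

Adding 3→5 creates a cycle iff 5 can already reach 3.
Explore from 5: no path reaches 3. The graph stays acyclic.

No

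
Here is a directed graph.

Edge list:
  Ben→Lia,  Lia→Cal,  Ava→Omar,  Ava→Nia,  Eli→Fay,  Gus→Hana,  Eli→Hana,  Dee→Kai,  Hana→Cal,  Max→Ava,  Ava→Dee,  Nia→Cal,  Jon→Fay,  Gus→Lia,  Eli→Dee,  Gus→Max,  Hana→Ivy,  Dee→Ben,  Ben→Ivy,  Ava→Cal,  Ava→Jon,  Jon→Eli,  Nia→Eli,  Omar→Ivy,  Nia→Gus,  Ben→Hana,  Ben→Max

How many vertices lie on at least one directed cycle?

8

A vertex is on a directed cycle iff it belongs to a strongly connected component of size ≥ 2 (or has a self-loop).
The vertices on cycles are {Ava, Ben, Dee, Eli, Gus, Jon, Max, Nia} — 8 in total.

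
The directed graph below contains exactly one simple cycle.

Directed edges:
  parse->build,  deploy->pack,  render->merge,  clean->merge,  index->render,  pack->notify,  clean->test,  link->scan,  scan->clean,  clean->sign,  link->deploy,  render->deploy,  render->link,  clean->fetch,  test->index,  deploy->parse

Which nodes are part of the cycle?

DFS with gray/black marking from render:
render gray
  deploy gray
    parse gray
      build gray
      build black
    parse black
    pack gray
      notify gray
      notify black
    pack black
  deploy black
  link gray
    scan gray
      clean gray
        sign gray
        sign black
        merge gray
        merge black
        fetch gray
        fetch black
        test gray
          index gray
            index→render: render is gray → back edge
Back edge closes the cycle render → link → scan → clean → test → index → render; its vertices are {link, scan, test, clean, index, render}.

link, scan, test, clean, index, render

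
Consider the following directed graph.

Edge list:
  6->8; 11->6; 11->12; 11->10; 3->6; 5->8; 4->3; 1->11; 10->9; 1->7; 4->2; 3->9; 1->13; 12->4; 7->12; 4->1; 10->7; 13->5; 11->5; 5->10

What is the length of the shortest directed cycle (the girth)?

For each vertex v, BFS finds the shortest path from v back to v.
The shortest such closed walk is 4 → 1 → 7 → 12 → 4, length 4.

4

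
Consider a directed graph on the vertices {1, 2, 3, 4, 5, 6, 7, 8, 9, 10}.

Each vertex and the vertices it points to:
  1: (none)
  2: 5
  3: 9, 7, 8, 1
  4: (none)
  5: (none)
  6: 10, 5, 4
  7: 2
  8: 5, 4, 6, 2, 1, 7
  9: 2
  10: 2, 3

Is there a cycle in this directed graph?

Yes

DFS with white/gray/black marking, starting from 9:
9 gray
  2 gray
    5 gray
    5 black
  2 black
9 black
1 gray
1 black
3 gray
  3→9: 9 black — skip
  7 gray
    7→2: 2 black — skip
  7 black
  8 gray
    8→5: 5 black — skip
    4 gray
    4 black
    6 gray
      10 gray
        10→2: 2 black — skip
        10→3: 3 is gray → back edge
Back edge found, so a cycle exists: 3 → 8 → 6 → 10 → 3.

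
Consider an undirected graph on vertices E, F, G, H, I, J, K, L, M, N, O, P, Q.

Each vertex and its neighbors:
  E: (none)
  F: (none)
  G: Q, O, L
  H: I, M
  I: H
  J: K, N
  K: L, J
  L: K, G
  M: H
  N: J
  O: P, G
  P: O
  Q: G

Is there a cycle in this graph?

No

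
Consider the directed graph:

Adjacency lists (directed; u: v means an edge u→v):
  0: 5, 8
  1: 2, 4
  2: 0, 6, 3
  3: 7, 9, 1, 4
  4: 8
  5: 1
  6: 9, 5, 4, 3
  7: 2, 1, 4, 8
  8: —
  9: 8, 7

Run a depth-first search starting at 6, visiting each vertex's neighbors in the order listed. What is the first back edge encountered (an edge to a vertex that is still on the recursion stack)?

DFS from 6 (visiting each vertex's neighbors in the order listed); mark gray on enter, black on exit:
6 gray
  9 gray
    8 gray
    8 black
    7 gray
      2 gray
        0 gray
          5 gray
            1 gray
              1→2: 2 is gray → back edge
First back edge: 1 → 2.

1->2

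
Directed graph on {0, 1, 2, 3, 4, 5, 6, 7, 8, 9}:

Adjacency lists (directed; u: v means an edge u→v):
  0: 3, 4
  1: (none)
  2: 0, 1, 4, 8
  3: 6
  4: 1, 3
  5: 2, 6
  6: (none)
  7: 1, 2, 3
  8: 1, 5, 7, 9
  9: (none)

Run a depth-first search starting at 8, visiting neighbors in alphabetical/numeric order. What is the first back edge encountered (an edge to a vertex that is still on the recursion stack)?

DFS from 8 (visiting neighbors in alphabetical/numeric order); mark gray on enter, black on exit:
8 gray
  1 gray
  1 black
  5 gray
    2 gray
      0 gray
        3 gray
          6 gray
          6 black
        3 black
        4 gray
          4→1: 1 black — skip
          4→3: 3 black — skip
        4 black
      0 black
      2→1: 1 black — skip
      2→4: 4 black — skip
      2→8: 8 is gray → back edge
First back edge: 2 → 8.

2->8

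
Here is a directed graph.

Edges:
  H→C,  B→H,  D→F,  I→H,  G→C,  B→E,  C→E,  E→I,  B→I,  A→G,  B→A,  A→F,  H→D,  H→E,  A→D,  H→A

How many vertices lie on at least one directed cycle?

A vertex is on a directed cycle iff it belongs to a strongly connected component of size ≥ 2 (or has a self-loop).
The vertices on cycles are {A, C, E, G, H, I} — 6 in total.

6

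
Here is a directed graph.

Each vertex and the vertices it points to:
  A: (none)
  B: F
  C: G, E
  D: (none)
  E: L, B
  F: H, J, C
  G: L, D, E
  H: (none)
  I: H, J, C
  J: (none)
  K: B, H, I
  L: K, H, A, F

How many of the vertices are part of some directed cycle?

8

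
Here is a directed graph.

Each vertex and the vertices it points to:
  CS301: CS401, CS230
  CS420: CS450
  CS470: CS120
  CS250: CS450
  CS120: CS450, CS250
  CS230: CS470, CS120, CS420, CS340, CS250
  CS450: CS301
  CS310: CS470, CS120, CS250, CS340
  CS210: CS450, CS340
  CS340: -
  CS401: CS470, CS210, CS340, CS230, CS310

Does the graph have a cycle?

DFS with white/gray/black marking, starting from CS401:
CS401 gray
  CS470 gray
    CS120 gray
      CS450 gray
        CS301 gray
          CS301→CS401: CS401 is gray → back edge
Back edge found, so a cycle exists: CS401 → CS470 → CS120 → CS450 → CS301 → CS401.

Yes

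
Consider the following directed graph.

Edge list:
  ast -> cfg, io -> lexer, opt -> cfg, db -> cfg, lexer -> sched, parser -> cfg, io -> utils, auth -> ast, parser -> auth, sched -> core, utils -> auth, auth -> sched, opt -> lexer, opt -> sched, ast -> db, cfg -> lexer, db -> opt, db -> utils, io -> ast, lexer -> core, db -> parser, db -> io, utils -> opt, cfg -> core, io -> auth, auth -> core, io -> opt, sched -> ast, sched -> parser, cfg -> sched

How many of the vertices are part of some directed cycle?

10

A vertex is on a directed cycle iff it belongs to a strongly connected component of size ≥ 2 (or has a self-loop).
The vertices on cycles are {db, io, ast, cfg, opt, auth, lexer, sched, utils, parser} — 10 in total.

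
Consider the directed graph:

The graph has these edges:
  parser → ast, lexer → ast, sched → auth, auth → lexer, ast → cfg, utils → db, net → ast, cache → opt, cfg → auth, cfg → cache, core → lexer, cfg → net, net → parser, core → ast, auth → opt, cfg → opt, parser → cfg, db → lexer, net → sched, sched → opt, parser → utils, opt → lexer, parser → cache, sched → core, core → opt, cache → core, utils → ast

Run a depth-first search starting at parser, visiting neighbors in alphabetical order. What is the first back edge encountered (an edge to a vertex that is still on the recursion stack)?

lexer→ast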